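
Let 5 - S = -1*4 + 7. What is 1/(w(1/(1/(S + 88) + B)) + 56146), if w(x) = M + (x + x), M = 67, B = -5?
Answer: 449/25239457 ≈ 1.7790e-5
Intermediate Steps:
S = 2 (S = 5 - (-1*4 + 7) = 5 - (-4 + 7) = 5 - 1*3 = 5 - 3 = 2)
w(x) = 67 + 2*x (w(x) = 67 + (x + x) = 67 + 2*x)
1/(w(1/(1/(S + 88) + B)) + 56146) = 1/((67 + 2/(1/(2 + 88) - 5)) + 56146) = 1/((67 + 2/(1/90 - 5)) + 56146) = 1/((67 + 2/(-449/90)) + 56146) = 1/((67 + 2*(-90/449)) + 56146) = 1/((67 - 180/449) + 56146) = 1/(29903/449 + 56146) = 1/(25239457/449) = 449/25239457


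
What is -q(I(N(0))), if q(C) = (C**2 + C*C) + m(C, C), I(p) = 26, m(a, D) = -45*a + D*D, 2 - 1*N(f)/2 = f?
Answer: -858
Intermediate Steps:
N(f) = 4 - 2*f
m(a, D) = D**2 - 45*a (m(a, D) = -45*a + D**2 = D**2 - 45*a)
q(C) = -45*C + 3*C**2 (q(C) = (C**2 + C*C) + (C**2 - 45*C) = (C**2 + C**2) + (C**2 - 45*C) = 2*C**2 + (C**2 - 45*C) = -45*C + 3*C**2)
-q(I(N(0))) = -3*26*(-15 + 26) = -3*26*11 = -1*858 = -858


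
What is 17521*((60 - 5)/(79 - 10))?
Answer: 963655/69 ≈ 13966.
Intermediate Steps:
17521*((60 - 5)/(79 - 10)) = 17521*(55/69) = 963655/69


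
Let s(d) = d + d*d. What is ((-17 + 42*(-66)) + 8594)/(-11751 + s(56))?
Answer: -215/317 ≈ -0.67823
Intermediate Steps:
s(d) = d + d²
((-17 + 42*(-66)) + 8594)/(-11751 + s(56)) = ((-17 + 42*(-66)) + 8594)/(-11751 + 56*(1 + 56)) = ((-17 - 2772) + 8594)/(-11751 + 56*57) = (-2789 + 8594)/(-11751 + 3192) = 5805/(-8559) = 5805*(-1/8559) = -215/317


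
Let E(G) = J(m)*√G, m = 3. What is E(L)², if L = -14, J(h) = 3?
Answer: -126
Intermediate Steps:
E(G) = 3*√G
E(L)² = (3*√(-14))² = (3*(I*√14))² = (3*I*√14)² = -126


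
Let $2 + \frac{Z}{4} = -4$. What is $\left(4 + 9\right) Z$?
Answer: $-312$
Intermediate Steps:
$Z = -24$ ($Z = -8 + 4 \left(-4\right) = -8 - 16 = -24$)
$\left(4 + 9\right) Z = \left(4 + 9\right) \left(-24\right) = 13 \left(-24\right) = -312$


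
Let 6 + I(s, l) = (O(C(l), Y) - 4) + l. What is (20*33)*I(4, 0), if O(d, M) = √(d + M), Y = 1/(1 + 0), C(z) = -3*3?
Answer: -6600 + 1320*I*√2 ≈ -6600.0 + 1866.8*I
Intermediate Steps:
C(z) = -9
Y = 1 (Y = 1/1 = 1)
O(d, M) = √(M + d)
I(s, l) = -10 + l + 2*I*√2 (I(s, l) = -6 + ((√(1 - 9) - 4) + l) = -6 + ((√(-8) - 4) + l) = -6 + ((2*I*√2 - 4) + l) = -6 + ((-4 + 2*I*√2) + l) = -6 + (-4 + l + 2*I*√2) = -10 + l + 2*I*√2)
(20*33)*I(4, 0) = (20*33)*(-10 + 0 + 2*I*√2) = 660*(-10 + 2*I*√2) = -6600 + 1320*I*√2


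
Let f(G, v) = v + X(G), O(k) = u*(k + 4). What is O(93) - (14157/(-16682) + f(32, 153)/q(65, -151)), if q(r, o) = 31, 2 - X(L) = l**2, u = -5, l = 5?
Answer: -252543663/517142 ≈ -488.34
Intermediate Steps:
X(L) = -23 (X(L) = 2 - 1*5**2 = 2 - 1*25 = 2 - 25 = -23)
O(k) = -20 - 5*k (O(k) = -5*(k + 4) = -5*(4 + k) = -20 - 5*k)
f(G, v) = -23 + v (f(G, v) = v - 23 = -23 + v)
O(93) - (14157/(-16682) + f(32, 153)/q(65, -151)) = (-20 - 5*93) - (14157/(-16682) + (-23 + 153)/31) = (-20 - 465) - (14157*(-1/16682) + 130*(1/31)) = -485 - (-14157/16682 + 130/31) = -485 - 1*1729793/517142 = -485 - 1729793/517142 = -252543663/517142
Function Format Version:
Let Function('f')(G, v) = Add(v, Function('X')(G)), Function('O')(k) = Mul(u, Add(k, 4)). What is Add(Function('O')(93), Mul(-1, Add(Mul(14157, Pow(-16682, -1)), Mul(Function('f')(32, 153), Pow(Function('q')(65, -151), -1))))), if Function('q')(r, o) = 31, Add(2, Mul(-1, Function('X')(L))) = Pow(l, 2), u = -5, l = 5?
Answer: Rational(-252543663, 517142) ≈ -488.34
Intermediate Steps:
Function('X')(L) = -23 (Function('X')(L) = Add(2, Mul(-1, Pow(5, 2))) = Add(2, Mul(-1, 25)) = Add(2, -25) = -23)
Function('O')(k) = Add(-20, Mul(-5, k)) (Function('O')(k) = Mul(-5, Add(k, 4)) = Mul(-5, Add(4, k)) = Add(-20, Mul(-5, k)))
Function('f')(G, v) = Add(-23, v) (Function('f')(G, v) = Add(v, -23) = Add(-23, v))
Add(Function('O')(93), Mul(-1, Add(Mul(14157, Pow(-16682, -1)), Mul(Function('f')(32, 153), Pow(Function('q')(65, -151), -1))))) = Add(Add(-20, Mul(-5, 93)), Mul(-1, Add(Mul(14157, Pow(-16682, -1)), Mul(Add(-23, 153), Pow(31, -1))))) = Add(Add(-20, -465), Mul(-1, Add(Mul(14157, Rational(-1, 16682)), Mul(130, Rational(1, 31))))) = Add(-485, Mul(-1, Add(Rational(-14157, 16682), Rational(130, 31)))) = Add(-485, Mul(-1, Rational(1729793, 517142))) = Add(-485, Rational(-1729793, 517142)) = Rational(-252543663, 517142)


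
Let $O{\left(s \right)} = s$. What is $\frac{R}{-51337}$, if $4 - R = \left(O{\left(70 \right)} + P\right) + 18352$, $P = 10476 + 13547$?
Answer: $\frac{42441}{51337} \approx 0.82671$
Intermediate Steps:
$P = 24023$
$R = -42441$ ($R = 4 - \left(\left(70 + 24023\right) + 18352\right) = 4 - \left(24093 + 18352\right) = 4 - 42445 = -42441$)
$\frac{R}{-51337} = - \frac{42441}{-51337} = \left(-42441\right) \left(- \frac{1}{51337}\right) = \frac{42441}{51337}$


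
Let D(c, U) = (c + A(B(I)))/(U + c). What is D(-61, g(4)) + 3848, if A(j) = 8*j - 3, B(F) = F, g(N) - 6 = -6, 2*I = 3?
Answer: 234780/61 ≈ 3848.9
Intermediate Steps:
I = 3/2 (I = (½)*3 = 3/2 ≈ 1.5000)
g(N) = 0 (g(N) = 6 - 6 = 0)
A(j) = -3 + 8*j
D(c, U) = (9 + c)/(U + c) (D(c, U) = (c + (-3 + 8*(3/2)))/(U + c) = (c + (-3 + 12))/(U + c) = (c + 9)/(U + c) = (9 + c)/(U + c))
D(-61, g(4)) + 3848 = (9 - 61)/(0 - 61) + 3848 = -52/(-61) + 3848 = -1/61*(-52) + 3848 = 52/61 + 3848 = 234780/61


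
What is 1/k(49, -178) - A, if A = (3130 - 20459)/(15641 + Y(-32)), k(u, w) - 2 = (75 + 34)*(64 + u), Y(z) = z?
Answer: 4964920/4471797 ≈ 1.1103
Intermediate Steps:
k(u, w) = 6978 + 109*u (k(u, w) = 2 + (75 + 34)*(64 + u) = 2 + 109*(64 + u) = 2 + (6976 + 109*u) = 6978 + 109*u)
A = -403/363 (A = (3130 - 20459)/(15641 - 32) = -17329/15609 = -17329*1/15609 = -403/363 ≈ -1.1102)
1/k(49, -178) - A = 1/(6978 + 109*49) - 1*(-403/363) = 1/(6978 + 5341) + 403/363 = 1/12319 + 403/363 = 4964920/4471797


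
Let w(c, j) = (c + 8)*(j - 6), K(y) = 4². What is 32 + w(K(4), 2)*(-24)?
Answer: 2336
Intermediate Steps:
K(y) = 16
w(c, j) = (-6 + j)*(8 + c) (w(c, j) = (8 + c)*(-6 + j) = (-6 + j)*(8 + c))
32 + w(K(4), 2)*(-24) = 32 + (-48 - 6*16 + 8*2 + 16*2)*(-24) = 32 + (-48 - 96 + 16 + 32)*(-24) = 32 - 96*(-24) = 32 + 2304 = 2336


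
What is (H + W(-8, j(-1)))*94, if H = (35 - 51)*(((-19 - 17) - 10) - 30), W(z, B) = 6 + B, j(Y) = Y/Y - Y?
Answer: 115056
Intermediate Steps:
j(Y) = 1 - Y
H = 1216 (H = -16*((-36 - 10) - 30) = -16*(-46 - 30) = -16*(-76) = 1216)
(H + W(-8, j(-1)))*94 = (1216 + (6 + (1 - 1*(-1))))*94 = (1216 + (6 + (1 + 1)))*94 = (1216 + (6 + 2))*94 = (1216 + 8)*94 = 1224*94 = 115056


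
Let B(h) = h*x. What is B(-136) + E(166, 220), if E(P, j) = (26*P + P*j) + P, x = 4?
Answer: 40458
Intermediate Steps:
E(P, j) = 27*P + P*j
B(h) = 4*h (B(h) = h*4 = 4*h)
B(-136) + E(166, 220) = 4*(-136) + 166*(27 + 220) = -544 + 166*247 = -544 + 41002 = 40458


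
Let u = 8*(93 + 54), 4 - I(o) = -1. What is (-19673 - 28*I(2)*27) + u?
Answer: -22277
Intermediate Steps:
I(o) = 5 (I(o) = 4 - 1*(-1) = 4 + 1 = 5)
u = 1176 (u = 8*147 = 1176)
(-19673 - 28*I(2)*27) + u = (-19673 - 28*5*27) + 1176 = (-19673 - 140*27) + 1176 = (-19673 - 3780) + 1176 = -23453 + 1176 = -22277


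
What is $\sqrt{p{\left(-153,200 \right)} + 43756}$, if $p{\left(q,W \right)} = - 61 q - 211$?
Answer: $\sqrt{52878} \approx 229.95$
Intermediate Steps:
$p{\left(q,W \right)} = -211 - 61 q$
$\sqrt{p{\left(-153,200 \right)} + 43756} = \sqrt{\left(-211 - -9333\right) + 43756} = \sqrt{\left(-211 + 9333\right) + 43756} = \sqrt{9122 + 43756} = \sqrt{52878}$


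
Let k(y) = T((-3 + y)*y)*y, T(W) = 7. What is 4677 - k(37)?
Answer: 4418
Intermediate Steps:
k(y) = 7*y
4677 - k(37) = 4677 - 7*37 = 4677 - 1*259 = 4677 - 259 = 4418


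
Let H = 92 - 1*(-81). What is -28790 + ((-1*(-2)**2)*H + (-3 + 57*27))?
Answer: -27946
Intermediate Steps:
H = 173 (H = 92 + 81 = 173)
-28790 + ((-1*(-2)**2)*H + (-3 + 57*27)) = -28790 + (-1*(-2)**2*173 + (-3 + 57*27)) = -28790 + (-1*4*173 + (-3 + 1539)) = -28790 + (-4*173 + 1536) = -28790 + (-692 + 1536) = -28790 + 844 = -27946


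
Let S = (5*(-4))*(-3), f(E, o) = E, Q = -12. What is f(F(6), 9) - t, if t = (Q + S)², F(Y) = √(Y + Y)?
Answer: -2304 + 2*√3 ≈ -2300.5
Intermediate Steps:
F(Y) = √2*√Y (F(Y) = √(2*Y) = √2*√Y)
S = 60 (S = -20*(-3) = 60)
t = 2304 (t = (-12 + 60)² = 48² = 2304)
f(F(6), 9) - t = √2*√6 - 1*2304 = 2*√3 - 2304 = -2304 + 2*√3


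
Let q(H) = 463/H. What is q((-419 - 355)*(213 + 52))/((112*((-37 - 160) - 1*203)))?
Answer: 463/9188928000 ≈ 5.0387e-8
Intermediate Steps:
q((-419 - 355)*(213 + 52))/((112*((-37 - 160) - 1*203))) = (463/(((-419 - 355)*(213 + 52))))/((112*((-37 - 160) - 1*203))) = (463/((-774*265)))/((112*(-197 - 203))) = (463/(-205110))/((112*(-400))) = (463*(-1/205110))/(-44800) = -463/205110*(-1/44800) = 463/9188928000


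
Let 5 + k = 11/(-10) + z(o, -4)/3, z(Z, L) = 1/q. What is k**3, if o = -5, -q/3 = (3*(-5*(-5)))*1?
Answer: -558865368053/2460375000 ≈ -227.15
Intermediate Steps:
q = -225 (q = -3*3*(-5*(-5)) = -3*3*25 = -225 ≈ -225.00)
z(Z, L) = -1/225 (z(Z, L) = 1/(-225) = -1/225)
k = -8237/1350 (k = -5 + (11/(-10) - 1/225/3) = -5 + (11*(-1/10) - 1/225*1/3) = -5 + (-11/10 - 1/675) = -5 - 1487/1350 = -8237/1350 ≈ -6.1015)
k**3 = (-8237/1350)**3 = -558865368053/2460375000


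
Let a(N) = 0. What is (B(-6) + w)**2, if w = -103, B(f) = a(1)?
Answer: 10609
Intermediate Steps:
B(f) = 0
(B(-6) + w)**2 = (0 - 103)**2 = (-103)**2 = 10609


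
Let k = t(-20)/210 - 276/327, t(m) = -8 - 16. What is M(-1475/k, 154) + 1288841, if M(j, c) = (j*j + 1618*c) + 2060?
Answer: 52249668948153/13366336 ≈ 3.9090e+6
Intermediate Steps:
t(m) = -24
k = -3656/3815 (k = -24/210 - 276/327 = -24*1/210 - 276*1/327 = -4/35 - 92/109 = -3656/3815 ≈ -0.95832)
M(j, c) = 2060 + j² + 1618*c (M(j, c) = (j² + 1618*c) + 2060 = 2060 + j² + 1618*c)
M(-1475/k, 154) + 1288841 = (2060 + (-1475/(-3656/3815))² + 1618*154) + 1288841 = (2060 + (-1475*(-3815/3656))² + 249172) + 1288841 = (2060 + (5627125/3656)² + 249172) + 1288841 = (2060 + 31664535765625/13366336 + 249172) + 1288841 = 35022587091577/13366336 + 1288841 = 52249668948153/13366336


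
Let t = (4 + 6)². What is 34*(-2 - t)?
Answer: -3468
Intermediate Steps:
t = 100 (t = 10² = 100)
34*(-2 - t) = 34*(-2 - 1*100) = 34*(-2 - 100) = 34*(-102) = -3468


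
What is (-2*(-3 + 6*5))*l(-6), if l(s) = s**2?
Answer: -1944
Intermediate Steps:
(-2*(-3 + 6*5))*l(-6) = -2*(-3 + 6*5)*(-6)**2 = -2*(-3 + 30)*36 = -2*27*36 = -54*36 = -1944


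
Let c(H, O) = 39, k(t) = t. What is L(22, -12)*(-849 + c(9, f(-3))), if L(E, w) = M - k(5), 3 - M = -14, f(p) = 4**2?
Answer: -9720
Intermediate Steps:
f(p) = 16
M = 17 (M = 3 - 1*(-14) = 3 + 14 = 17)
L(E, w) = 12 (L(E, w) = 17 - 1*5 = 17 - 5 = 12)
L(22, -12)*(-849 + c(9, f(-3))) = 12*(-849 + 39) = 12*(-810) = -9720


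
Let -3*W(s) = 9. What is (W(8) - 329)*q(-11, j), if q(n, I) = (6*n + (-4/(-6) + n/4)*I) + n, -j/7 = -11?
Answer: 236467/3 ≈ 78822.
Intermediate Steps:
j = 77 (j = -7*(-11) = 77)
W(s) = -3 (W(s) = -⅓*9 = -3)
q(n, I) = 7*n + I*(⅔ + n/4) (q(n, I) = (6*n + (-4*(-⅙) + n*(¼))*I) + n = (6*n + (⅔ + n/4)*I) + n = (6*n + I*(⅔ + n/4)) + n = 7*n + I*(⅔ + n/4))
(W(8) - 329)*q(-11, j) = (-3 - 329)*(7*(-11) + (⅔)*77 + (¼)*77*(-11)) = -332*(-77 + 154/3 - 847/4) = -332*(-2849/12) = 236467/3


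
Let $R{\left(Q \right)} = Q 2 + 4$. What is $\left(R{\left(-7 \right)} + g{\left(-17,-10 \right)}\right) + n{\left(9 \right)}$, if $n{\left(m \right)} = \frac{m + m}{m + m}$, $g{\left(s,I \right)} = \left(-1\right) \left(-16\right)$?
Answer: $7$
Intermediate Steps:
$g{\left(s,I \right)} = 16$
$n{\left(m \right)} = 1$ ($n{\left(m \right)} = \frac{2 m}{2 m} = 2 m \frac{1}{2 m} = 1$)
$R{\left(Q \right)} = 4 + 2 Q$ ($R{\left(Q \right)} = 2 Q + 4 = 4 + 2 Q$)
$\left(R{\left(-7 \right)} + g{\left(-17,-10 \right)}\right) + n{\left(9 \right)} = \left(\left(4 + 2 \left(-7\right)\right) + 16\right) + 1 = \left(\left(4 - 14\right) + 16\right) + 1 = \left(-10 + 16\right) + 1 = 6 + 1 = 7$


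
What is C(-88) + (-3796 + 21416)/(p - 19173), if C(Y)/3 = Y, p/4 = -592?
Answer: -5704444/21541 ≈ -264.82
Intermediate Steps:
p = -2368 (p = 4*(-592) = -2368)
C(Y) = 3*Y
C(-88) + (-3796 + 21416)/(p - 19173) = 3*(-88) + (-3796 + 21416)/(-2368 - 19173) = -264 + 17620/(-21541) = -264 + 17620*(-1/21541) = -264 - 17620/21541 = -5704444/21541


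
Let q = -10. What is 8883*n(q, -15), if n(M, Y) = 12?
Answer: 106596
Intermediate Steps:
8883*n(q, -15) = 8883*12 = 106596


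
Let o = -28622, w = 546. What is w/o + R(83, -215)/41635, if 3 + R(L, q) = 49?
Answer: -973459/54167135 ≈ -0.017971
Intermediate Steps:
R(L, q) = 46 (R(L, q) = -3 + 49 = 46)
w/o + R(83, -215)/41635 = 546/(-28622) + 46/41635 = 546*(-1/28622) + 46*(1/41635) = -273/14311 + 46/41635 = -973459/54167135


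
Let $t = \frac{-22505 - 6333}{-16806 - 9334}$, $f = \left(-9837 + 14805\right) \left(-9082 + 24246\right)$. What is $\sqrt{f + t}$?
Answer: $\frac{\sqrt{12869051665381130}}{13070} \approx 8679.6$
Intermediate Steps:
$f = 75334752$ ($f = 4968 \cdot 15164 = 75334752$)
$t = \frac{14419}{13070}$ ($t = - \frac{28838}{-16806 - 9334} = - \frac{28838}{-26140} = \left(-28838\right) \left(- \frac{1}{26140}\right) = \frac{14419}{13070} \approx 1.1032$)
$\sqrt{f + t} = \sqrt{75334752 + \frac{14419}{13070}} = \sqrt{\frac{984625223059}{13070}} = \frac{\sqrt{12869051665381130}}{13070}$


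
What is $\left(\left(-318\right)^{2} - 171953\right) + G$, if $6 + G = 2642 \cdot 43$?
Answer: $42771$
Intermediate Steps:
$G = 113600$ ($G = -6 + 2642 \cdot 43 = -6 + 113606 = 113600$)
$\left(\left(-318\right)^{2} - 171953\right) + G = \left(\left(-318\right)^{2} - 171953\right) + 113600 = \left(101124 - 171953\right) + 113600 = -70829 + 113600 = 42771$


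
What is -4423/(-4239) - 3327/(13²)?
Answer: -13355666/716391 ≈ -18.643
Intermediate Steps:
-4423/(-4239) - 3327/(13²) = -4423*(-1/4239) - 3327/169 = 4423/4239 - 3327*1/169 = 4423/4239 - 3327/169 = -13355666/716391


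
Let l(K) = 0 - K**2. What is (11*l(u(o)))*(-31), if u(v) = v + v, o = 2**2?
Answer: 21824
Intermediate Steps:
o = 4
u(v) = 2*v
l(K) = -K**2
(11*l(u(o)))*(-31) = (11*(-(2*4)**2))*(-31) = (11*(-1*8**2))*(-31) = (11*(-1*64))*(-31) = (11*(-64))*(-31) = -704*(-31) = 21824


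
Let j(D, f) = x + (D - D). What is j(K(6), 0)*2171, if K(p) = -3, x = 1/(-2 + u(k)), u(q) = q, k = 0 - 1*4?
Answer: -2171/6 ≈ -361.83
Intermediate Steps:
k = -4 (k = 0 - 4 = -4)
x = -⅙ (x = 1/(-2 - 4) = 1/(-6) = -⅙ ≈ -0.16667)
j(D, f) = -⅙ (j(D, f) = -⅙ + (D - D) = -⅙ + 0 = -⅙)
j(K(6), 0)*2171 = -⅙*2171 = -2171/6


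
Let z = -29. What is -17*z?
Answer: 493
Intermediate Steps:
-17*z = -17*(-29) = 493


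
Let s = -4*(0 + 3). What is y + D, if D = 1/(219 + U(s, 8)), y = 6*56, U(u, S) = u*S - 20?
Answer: 34609/103 ≈ 336.01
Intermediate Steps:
s = -12 (s = -4*3 = -12)
U(u, S) = -20 + S*u (U(u, S) = S*u - 20 = -20 + S*u)
y = 336
D = 1/103 (D = 1/(219 + (-20 + 8*(-12))) = 1/(219 + (-20 - 96)) = 1/(219 - 116) = 1/103 ≈ 0.0097087)
y + D = 336 + 1/103 = 34609/103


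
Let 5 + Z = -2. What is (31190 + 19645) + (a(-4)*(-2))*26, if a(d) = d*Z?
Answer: 49379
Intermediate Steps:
Z = -7 (Z = -5 - 2 = -7)
a(d) = -7*d (a(d) = d*(-7) = -7*d)
(31190 + 19645) + (a(-4)*(-2))*26 = (31190 + 19645) + (-7*(-4)*(-2))*26 = 50835 + (28*(-2))*26 = 50835 - 56*26 = 50835 - 1456 = 49379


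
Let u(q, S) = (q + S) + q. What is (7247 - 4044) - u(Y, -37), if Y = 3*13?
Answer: 3162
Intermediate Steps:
Y = 39
u(q, S) = S + 2*q (u(q, S) = (S + q) + q = S + 2*q)
(7247 - 4044) - u(Y, -37) = (7247 - 4044) - (-37 + 2*39) = 3203 - (-37 + 78) = 3203 - 1*41 = 3203 - 41 = 3162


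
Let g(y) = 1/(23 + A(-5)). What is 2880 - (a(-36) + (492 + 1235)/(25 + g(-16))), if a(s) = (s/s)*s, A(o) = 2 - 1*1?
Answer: 1711068/601 ≈ 2847.0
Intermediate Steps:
A(o) = 1 (A(o) = 2 - 1 = 1)
a(s) = s (a(s) = 1*s = s)
g(y) = 1/24 (g(y) = 1/(23 + 1) = 1/24)
2880 - (a(-36) + (492 + 1235)/(25 + g(-16))) = 2880 - (-36 + (492 + 1235)/(25 + 1/24)) = 2880 - (-36 + 1727/(601/24)) = 2880 - (-36 + 1727*(24/601)) = 2880 - (-36 + 41448/601) = 2880 - 1*19812/601 = 2880 - 19812/601 = 1711068/601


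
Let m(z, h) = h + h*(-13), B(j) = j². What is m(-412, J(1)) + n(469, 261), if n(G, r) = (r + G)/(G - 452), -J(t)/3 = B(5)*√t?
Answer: 16030/17 ≈ 942.94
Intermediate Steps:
J(t) = -75*√t (J(t) = -3*5²*√t = -75*√t)
n(G, r) = (G + r)/(-452 + G)
m(z, h) = -12*h (m(z, h) = h - 13*h = -12*h)
m(-412, J(1)) + n(469, 261) = -(-900)*√1 + (469 + 261)/(-452 + 469) = -(-900) + 730/17 = -12*(-75) + (1/17)*730 = 900 + 730/17 = 16030/17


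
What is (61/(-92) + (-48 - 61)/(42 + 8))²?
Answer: 42758521/5290000 ≈ 8.0829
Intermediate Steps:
(61/(-92) + (-48 - 61)/(42 + 8))² = (61*(-1/92) - 109/50)² = (-61/92 - 109*1/50)² = (-61/92 - 109/50)² = (-6539/2300)² = 42758521/5290000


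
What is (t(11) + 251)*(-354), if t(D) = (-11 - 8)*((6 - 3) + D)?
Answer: 5310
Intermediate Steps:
t(D) = -57 - 19*D (t(D) = -19*(3 + D) = -57 - 19*D)
(t(11) + 251)*(-354) = ((-57 - 19*11) + 251)*(-354) = ((-57 - 209) + 251)*(-354) = (-266 + 251)*(-354) = -15*(-354) = 5310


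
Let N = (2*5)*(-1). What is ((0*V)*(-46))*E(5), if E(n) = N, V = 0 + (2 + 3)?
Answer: 0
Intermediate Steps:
V = 5 (V = 0 + 5 = 5)
N = -10 (N = 10*(-1) = -10)
E(n) = -10
((0*V)*(-46))*E(5) = ((0*5)*(-46))*(-10) = (0*(-46))*(-10) = 0*(-10) = 0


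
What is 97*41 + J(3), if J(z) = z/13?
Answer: 51704/13 ≈ 3977.2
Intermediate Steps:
J(z) = z/13 (J(z) = z*(1/13) = z/13)
97*41 + J(3) = 97*41 + (1/13)*3 = 3977 + 3/13 = 51704/13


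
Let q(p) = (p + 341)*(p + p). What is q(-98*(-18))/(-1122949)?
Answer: -7426440/1122949 ≈ -6.6133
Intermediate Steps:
q(p) = 2*p*(341 + p) (q(p) = (341 + p)*(2*p) = 2*p*(341 + p))
q(-98*(-18))/(-1122949) = (2*(-98*(-18))*(341 - 98*(-18)))/(-1122949) = (2*1764*(341 + 1764))*(-1/1122949) = (2*1764*2105)*(-1/1122949) = 7426440*(-1/1122949) = -7426440/1122949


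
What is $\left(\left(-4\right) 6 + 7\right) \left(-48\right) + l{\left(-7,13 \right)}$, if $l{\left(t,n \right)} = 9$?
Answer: $825$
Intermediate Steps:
$\left(\left(-4\right) 6 + 7\right) \left(-48\right) + l{\left(-7,13 \right)} = \left(\left(-4\right) 6 + 7\right) \left(-48\right) + 9 = \left(-24 + 7\right) \left(-48\right) + 9 = \left(-17\right) \left(-48\right) + 9 = 816 + 9 = 825$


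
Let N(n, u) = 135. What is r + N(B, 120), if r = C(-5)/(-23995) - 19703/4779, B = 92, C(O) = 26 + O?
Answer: 15007860331/114672105 ≈ 130.88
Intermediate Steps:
r = -472873844/114672105 (r = (26 - 5)/(-23995) - 19703/4779 = 21*(-1/23995) - 19703*1/4779 = -21/23995 - 19703/4779 = -472873844/114672105 ≈ -4.1237)
r + N(B, 120) = -472873844/114672105 + 135 = 15007860331/114672105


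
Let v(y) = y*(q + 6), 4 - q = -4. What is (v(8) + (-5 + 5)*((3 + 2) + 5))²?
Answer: 12544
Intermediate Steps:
q = 8 (q = 4 - 1*(-4) = 4 + 4 = 8)
v(y) = 14*y (v(y) = y*(8 + 6) = y*14 = 14*y)
(v(8) + (-5 + 5)*((3 + 2) + 5))² = (14*8 + (-5 + 5)*((3 + 2) + 5))² = (112 + 0*(5 + 5))² = (112 + 0*10)² = (112 + 0)² = 112² = 12544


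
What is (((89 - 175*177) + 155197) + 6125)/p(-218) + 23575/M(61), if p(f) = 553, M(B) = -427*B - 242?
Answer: 148521523/632079 ≈ 234.97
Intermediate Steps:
M(B) = -242 - 427*B
(((89 - 175*177) + 155197) + 6125)/p(-218) + 23575/M(61) = (((89 - 175*177) + 155197) + 6125)/553 + 23575/(-242 - 427*61) = (((89 - 30975) + 155197) + 6125)*(1/553) + 23575/(-242 - 26047) = ((-30886 + 155197) + 6125)*(1/553) + 23575/(-26289) = (124311 + 6125)*(1/553) + 23575*(-1/26289) = 130436*(1/553) - 1025/1143 = 130436/553 - 1025/1143 = 148521523/632079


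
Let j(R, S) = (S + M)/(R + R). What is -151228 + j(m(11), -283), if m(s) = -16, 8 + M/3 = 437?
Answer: -1210075/8 ≈ -1.5126e+5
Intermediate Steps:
M = 1287 (M = -24 + 3*437 = -24 + 1311 = 1287)
j(R, S) = (1287 + S)/(2*R) (j(R, S) = (S + 1287)/(R + R) = (1287 + S)/((2*R)) = (1287 + S)*(1/(2*R)) = (1287 + S)/(2*R))
-151228 + j(m(11), -283) = -151228 + (½)*(1287 - 283)/(-16) = -151228 + (½)*(-1/16)*1004 = -151228 - 251/8 = -1210075/8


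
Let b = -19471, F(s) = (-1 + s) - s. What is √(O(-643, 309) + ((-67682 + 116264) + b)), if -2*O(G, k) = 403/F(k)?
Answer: 5*√4690/2 ≈ 171.21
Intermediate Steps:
F(s) = -1
O(G, k) = 403/2 (O(G, k) = -403/(2*(-1)) = -403*(-1)/2 = -½*(-403) = 403/2)
√(O(-643, 309) + ((-67682 + 116264) + b)) = √(403/2 + ((-67682 + 116264) - 19471)) = √(403/2 + (48582 - 19471)) = √(403/2 + 29111) = √(58625/2) = 5*√4690/2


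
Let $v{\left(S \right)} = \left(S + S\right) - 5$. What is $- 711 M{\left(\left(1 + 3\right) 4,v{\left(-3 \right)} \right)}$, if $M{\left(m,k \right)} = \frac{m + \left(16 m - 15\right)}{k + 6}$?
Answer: $\frac{182727}{5} \approx 36545.0$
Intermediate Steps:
$v{\left(S \right)} = -5 + 2 S$ ($v{\left(S \right)} = 2 S - 5 = -5 + 2 S$)
$M{\left(m,k \right)} = \frac{-15 + 17 m}{6 + k}$ ($M{\left(m,k \right)} = \frac{m + \left(-15 + 16 m\right)}{6 + k} = \frac{-15 + 17 m}{6 + k}$)
$- 711 M{\left(\left(1 + 3\right) 4,v{\left(-3 \right)} \right)} = - 711 \frac{-15 + 17 \left(1 + 3\right) 4}{6 + \left(-5 + 2 \left(-3\right)\right)} = - 711 \frac{-15 + 17 \cdot 4 \cdot 4}{6 - 11} = - 711 \frac{-15 + 17 \cdot 16}{6 - 11} = - 711 \frac{-15 + 272}{-5} = - 711 \left(\left(- \frac{1}{5}\right) 257\right) = \left(-711\right) \left(- \frac{257}{5}\right) = \frac{182727}{5}$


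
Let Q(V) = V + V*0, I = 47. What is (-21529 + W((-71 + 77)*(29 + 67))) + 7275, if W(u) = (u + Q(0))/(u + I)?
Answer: -8879666/623 ≈ -14253.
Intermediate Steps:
Q(V) = V (Q(V) = V + 0 = V)
W(u) = u/(47 + u) (W(u) = (u + 0)/(u + 47) = u/(47 + u))
(-21529 + W((-71 + 77)*(29 + 67))) + 7275 = (-21529 + ((-71 + 77)*(29 + 67))/(47 + (-71 + 77)*(29 + 67))) + 7275 = (-21529 + (6*96)/(47 + 6*96)) + 7275 = (-21529 + 576/(47 + 576)) + 7275 = (-21529 + 576/623) + 7275 = -13411991/623 + 7275 = -8879666/623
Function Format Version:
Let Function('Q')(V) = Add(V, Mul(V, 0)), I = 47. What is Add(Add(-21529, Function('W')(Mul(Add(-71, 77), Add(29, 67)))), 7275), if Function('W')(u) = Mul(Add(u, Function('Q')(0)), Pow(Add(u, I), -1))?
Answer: Rational(-8879666, 623) ≈ -14253.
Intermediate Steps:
Function('Q')(V) = V (Function('Q')(V) = Add(V, 0) = V)
Function('W')(u) = Mul(u, Pow(Add(47, u), -1)) (Function('W')(u) = Mul(Add(u, 0), Pow(Add(u, 47), -1)) = Mul(u, Pow(Add(47, u), -1)))
Add(Add(-21529, Function('W')(Mul(Add(-71, 77), Add(29, 67)))), 7275) = Add(Add(-21529, Mul(Mul(Add(-71, 77), Add(29, 67)), Pow(Add(47, Mul(Add(-71, 77), Add(29, 67))), -1))), 7275) = Add(Add(-21529, Mul(Mul(6, 96), Pow(Add(47, Mul(6, 96)), -1))), 7275) = Add(Add(-21529, Mul(576, Pow(Add(47, 576), -1))), 7275) = Add(Add(-21529, Mul(576, Pow(623, -1))), 7275) = Add(Add(-21529, Mul(576, Rational(1, 623))), 7275) = Add(Add(-21529, Rational(576, 623)), 7275) = Add(Rational(-13411991, 623), 7275) = Rational(-8879666, 623)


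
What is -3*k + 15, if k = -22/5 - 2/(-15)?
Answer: 139/5 ≈ 27.800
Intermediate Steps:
k = -64/15 (k = -22*1/5 - 2*(-1/15) = -22/5 + 2/15 = -64/15 ≈ -4.2667)
-3*k + 15 = -3*(-64/15) + 15 = 64/5 + 15 = 139/5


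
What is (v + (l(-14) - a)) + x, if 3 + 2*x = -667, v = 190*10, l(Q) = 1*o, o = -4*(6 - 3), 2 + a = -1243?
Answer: 2798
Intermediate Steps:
a = -1245 (a = -2 - 1243 = -1245)
o = -12 (o = -4*3 = -12)
l(Q) = -12 (l(Q) = 1*(-12) = -12)
v = 1900
x = -335 (x = -3/2 + (½)*(-667) = -3/2 - 667/2 = -335)
(v + (l(-14) - a)) + x = (1900 + (-12 - 1*(-1245))) - 335 = (1900 + (-12 + 1245)) - 335 = (1900 + 1233) - 335 = 3133 - 335 = 2798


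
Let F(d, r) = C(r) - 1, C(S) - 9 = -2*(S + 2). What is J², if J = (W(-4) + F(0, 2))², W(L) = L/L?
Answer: 1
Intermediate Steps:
W(L) = 1
C(S) = 5 - 2*S (C(S) = 9 - 2*(S + 2) = 9 - 2*(2 + S) = 9 + (-4 - 2*S) = 5 - 2*S)
F(d, r) = 4 - 2*r (F(d, r) = (5 - 2*r) - 1 = 4 - 2*r)
J = 1 (J = (1 + (4 - 2*2))² = (1 + (4 - 4))² = (1 + 0)² = 1² = 1)
J² = 1² = 1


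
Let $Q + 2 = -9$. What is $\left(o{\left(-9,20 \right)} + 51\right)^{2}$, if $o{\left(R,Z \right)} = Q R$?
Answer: $22500$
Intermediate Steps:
$Q = -11$ ($Q = -2 - 9 = -11$)
$o{\left(R,Z \right)} = - 11 R$
$\left(o{\left(-9,20 \right)} + 51\right)^{2} = \left(\left(-11\right) \left(-9\right) + 51\right)^{2} = \left(99 + 51\right)^{2} = 150^{2} = 22500$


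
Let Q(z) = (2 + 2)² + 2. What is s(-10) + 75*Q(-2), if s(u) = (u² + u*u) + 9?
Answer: 1559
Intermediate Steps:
s(u) = 9 + 2*u² (s(u) = (u² + u²) + 9 = 2*u² + 9 = 9 + 2*u²)
Q(z) = 18 (Q(z) = 4² + 2 = 16 + 2 = 18)
s(-10) + 75*Q(-2) = (9 + 2*(-10)²) + 75*18 = (9 + 2*100) + 1350 = (9 + 200) + 1350 = 209 + 1350 = 1559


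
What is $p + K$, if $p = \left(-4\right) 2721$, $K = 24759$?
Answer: $13875$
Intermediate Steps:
$p = -10884$
$p + K = -10884 + 24759 = 13875$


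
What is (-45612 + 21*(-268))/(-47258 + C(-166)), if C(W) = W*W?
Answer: 25620/9851 ≈ 2.6007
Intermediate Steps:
C(W) = W²
(-45612 + 21*(-268))/(-47258 + C(-166)) = (-45612 + 21*(-268))/(-47258 + (-166)²) = (-45612 - 5628)/(-47258 + 27556) = -51240/(-19702) = -51240*(-1/19702) = 25620/9851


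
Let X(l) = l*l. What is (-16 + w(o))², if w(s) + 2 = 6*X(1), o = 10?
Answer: 144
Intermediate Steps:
X(l) = l²
w(s) = 4 (w(s) = -2 + 6*1² = -2 + 6*1 = -2 + 6 = 4)
(-16 + w(o))² = (-16 + 4)² = (-12)² = 144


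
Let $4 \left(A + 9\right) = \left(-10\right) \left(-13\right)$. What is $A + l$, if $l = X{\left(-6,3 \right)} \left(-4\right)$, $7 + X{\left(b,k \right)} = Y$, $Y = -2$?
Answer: $\frac{119}{2} \approx 59.5$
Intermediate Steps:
$X{\left(b,k \right)} = -9$ ($X{\left(b,k \right)} = -7 - 2 = -9$)
$l = 36$ ($l = \left(-9\right) \left(-4\right) = 36$)
$A = \frac{47}{2}$ ($A = -9 + \frac{\left(-10\right) \left(-13\right)}{4} = -9 + \frac{1}{4} \cdot 130 = -9 + \frac{65}{2} = \frac{47}{2} \approx 23.5$)
$A + l = \frac{47}{2} + 36 = \frac{119}{2}$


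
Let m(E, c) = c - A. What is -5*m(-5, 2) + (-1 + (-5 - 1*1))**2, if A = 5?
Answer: 64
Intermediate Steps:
m(E, c) = -5 + c (m(E, c) = c - 1*5 = c - 5 = -5 + c)
-5*m(-5, 2) + (-1 + (-5 - 1*1))**2 = -5*(-5 + 2) + (-1 + (-5 - 1*1))**2 = -5*(-3) + (-1 + (-5 - 1))**2 = 15 + (-1 - 6)**2 = 15 + (-7)**2 = 15 + 49 = 64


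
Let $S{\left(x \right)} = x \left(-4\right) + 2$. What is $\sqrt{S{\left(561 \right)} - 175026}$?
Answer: $2 i \sqrt{44317} \approx 421.03 i$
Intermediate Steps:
$S{\left(x \right)} = 2 - 4 x$ ($S{\left(x \right)} = - 4 x + 2 = 2 - 4 x$)
$\sqrt{S{\left(561 \right)} - 175026} = \sqrt{\left(2 - 2244\right) - 175026} = \sqrt{-2242 - 175026} = \sqrt{-177268} = 2 i \sqrt{44317}$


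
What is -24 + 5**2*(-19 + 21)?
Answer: 26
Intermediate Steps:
-24 + 5**2*(-19 + 21) = -24 + 25*2 = -24 + 50 = 26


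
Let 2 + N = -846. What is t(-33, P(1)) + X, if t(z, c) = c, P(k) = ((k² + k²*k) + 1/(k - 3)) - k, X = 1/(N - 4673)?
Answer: 5519/11042 ≈ 0.49982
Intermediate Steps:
N = -848 (N = -2 - 846 = -848)
X = -1/5521 (X = 1/(-848 - 4673) = 1/(-5521) = -1/5521 ≈ -0.00018113)
P(k) = k² + k³ + 1/(-3 + k) - k (P(k) = ((k² + k³) + 1/(-3 + k)) - k = (k² + k³ + 1/(-3 + k)) - k = k² + k³ + 1/(-3 + k) - k)
t(-33, P(1)) + X = (1 + 1⁴ - 4*1² - 2*1³ + 3*1)/(-3 + 1) - 1/5521 = (1 + 1 - 4*1 - 2*1 + 3)/(-2) - 1/5521 = -(1 + 1 - 4 - 2 + 3)/2 - 1/5521 = -½*(-1) - 1/5521 = ½ - 1/5521 = 5519/11042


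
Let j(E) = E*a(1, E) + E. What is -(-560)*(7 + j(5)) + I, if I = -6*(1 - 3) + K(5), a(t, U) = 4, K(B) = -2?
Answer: 17930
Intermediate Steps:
j(E) = 5*E (j(E) = E*4 + E = 4*E + E = 5*E)
I = 10 (I = -6*(1 - 3) - 2 = -6*(-2) - 2 = 12 - 2 = 10)
-(-560)*(7 + j(5)) + I = -(-560)*(7 + 5*5) + 10 = -(-560)*(7 + 25) + 10 = -(-560)*32 + 10 = -112*(-160) + 10 = 17920 + 10 = 17930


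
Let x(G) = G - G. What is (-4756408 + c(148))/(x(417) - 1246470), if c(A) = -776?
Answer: 792864/207745 ≈ 3.8165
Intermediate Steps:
x(G) = 0
(-4756408 + c(148))/(x(417) - 1246470) = (-4756408 - 776)/(0 - 1246470) = -4757184/(-1246470) = -4757184*(-1/1246470) = 792864/207745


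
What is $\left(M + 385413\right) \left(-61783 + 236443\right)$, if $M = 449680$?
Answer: $145857343380$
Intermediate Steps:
$\left(M + 385413\right) \left(-61783 + 236443\right) = \left(449680 + 385413\right) \left(-61783 + 236443\right) = 835093 \cdot 174660 = 145857343380$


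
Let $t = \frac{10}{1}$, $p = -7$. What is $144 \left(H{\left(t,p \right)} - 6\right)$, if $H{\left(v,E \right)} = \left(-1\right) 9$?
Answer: $-2160$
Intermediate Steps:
$t = 10$ ($t = 10 \cdot 1 = 10$)
$H{\left(v,E \right)} = -9$
$144 \left(H{\left(t,p \right)} - 6\right) = 144 \left(-9 - 6\right) = 144 \left(-15\right) = -2160$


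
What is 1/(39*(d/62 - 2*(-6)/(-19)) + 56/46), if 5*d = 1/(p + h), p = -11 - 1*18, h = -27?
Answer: -7586320/177644563 ≈ -0.042705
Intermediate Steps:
p = -29 (p = -11 - 18 = -29)
d = -1/280 (d = 1/(5*(-29 - 27)) = (⅕)/(-56) = (⅕)*(-1/56) = -1/280 ≈ -0.0035714)
1/(39*(d/62 - 2*(-6)/(-19)) + 56/46) = 1/(39*(-1/280/62 - 2*(-6)/(-19)) + 56/46) = 1/(39*(-1/280*1/62 + 12*(-1/19)) + 56*(1/46)) = 1/(39*(-1/17360 - 12/19) + 28/23) = 1/(39*(-208339/329840) + 28/23) = 1/(-8125221/329840 + 28/23) = 1/(-177644563/7586320) = -7586320/177644563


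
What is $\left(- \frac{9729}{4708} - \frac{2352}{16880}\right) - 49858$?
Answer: $- \frac{247652650691}{4966940} \approx -49860.0$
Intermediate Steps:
$\left(- \frac{9729}{4708} - \frac{2352}{16880}\right) - 49858 = \left(\left(-9729\right) \frac{1}{4708} - \frac{147}{1055}\right) - 49858 = \left(- \frac{9729}{4708} - \frac{147}{1055}\right) - 49858 = - \frac{10956171}{4966940} - 49858 = - \frac{247652650691}{4966940}$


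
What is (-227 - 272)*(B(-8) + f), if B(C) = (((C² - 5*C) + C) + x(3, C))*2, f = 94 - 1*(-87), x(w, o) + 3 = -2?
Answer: -181137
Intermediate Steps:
x(w, o) = -5 (x(w, o) = -3 - 2 = -5)
f = 181 (f = 94 + 87 = 181)
B(C) = -10 - 8*C + 2*C² (B(C) = (((C² - 5*C) + C) - 5)*2 = ((C² - 4*C) - 5)*2 = (-5 + C² - 4*C)*2 = -10 - 8*C + 2*C²)
(-227 - 272)*(B(-8) + f) = (-227 - 272)*((-10 - 8*(-8) + 2*(-8)²) + 181) = -499*((-10 + 64 + 2*64) + 181) = -499*((-10 + 64 + 128) + 181) = -499*(182 + 181) = -499*363 = -181137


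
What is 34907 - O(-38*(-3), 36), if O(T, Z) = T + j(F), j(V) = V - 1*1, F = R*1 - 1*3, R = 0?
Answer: 34797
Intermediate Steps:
F = -3 (F = 0*1 - 1*3 = 0 - 3 = -3)
j(V) = -1 + V (j(V) = V - 1 = -1 + V)
O(T, Z) = -4 + T (O(T, Z) = T + (-1 - 3) = T - 4 = -4 + T)
34907 - O(-38*(-3), 36) = 34907 - (-4 - 38*(-3)) = 34907 - (-4 + 114) = 34907 - 1*110 = 34907 - 110 = 34797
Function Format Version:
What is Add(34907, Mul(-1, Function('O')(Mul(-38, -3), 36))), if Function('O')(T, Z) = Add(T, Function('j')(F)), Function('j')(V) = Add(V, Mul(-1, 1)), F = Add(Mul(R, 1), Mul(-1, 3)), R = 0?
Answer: 34797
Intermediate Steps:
F = -3 (F = Add(Mul(0, 1), Mul(-1, 3)) = Add(0, -3) = -3)
Function('j')(V) = Add(-1, V) (Function('j')(V) = Add(V, -1) = Add(-1, V))
Function('O')(T, Z) = Add(-4, T) (Function('O')(T, Z) = Add(T, Add(-1, -3)) = Add(T, -4) = Add(-4, T))
Add(34907, Mul(-1, Function('O')(Mul(-38, -3), 36))) = Add(34907, Mul(-1, Add(-4, Mul(-38, -3)))) = Add(34907, Mul(-1, Add(-4, 114))) = Add(34907, Mul(-1, 110)) = Add(34907, -110) = 34797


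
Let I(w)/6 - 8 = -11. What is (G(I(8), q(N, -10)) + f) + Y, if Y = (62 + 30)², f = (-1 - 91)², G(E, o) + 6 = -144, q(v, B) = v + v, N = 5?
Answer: 16778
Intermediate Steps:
I(w) = -18 (I(w) = 48 + 6*(-11) = 48 - 66 = -18)
q(v, B) = 2*v
G(E, o) = -150 (G(E, o) = -6 - 144 = -150)
f = 8464 (f = (-92)² = 8464)
Y = 8464 (Y = 92² = 8464)
(G(I(8), q(N, -10)) + f) + Y = (-150 + 8464) + 8464 = 8314 + 8464 = 16778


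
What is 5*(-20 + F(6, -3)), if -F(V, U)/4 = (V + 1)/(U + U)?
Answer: -230/3 ≈ -76.667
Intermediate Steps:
F(V, U) = -2*(1 + V)/U (F(V, U) = -4*(V + 1)/(U + U) = -4*(1 + V)/(2*U) = -4*(1 + V)*1/(2*U) = -2*(1 + V)/U)
5*(-20 + F(6, -3)) = 5*(-20 + 2*(-1 - 1*6)/(-3)) = 5*(-20 + 2*(-⅓)*(-1 - 6)) = 5*(-20 + 2*(-⅓)*(-7)) = 5*(-20 + 14/3) = 5*(-46/3) = -230/3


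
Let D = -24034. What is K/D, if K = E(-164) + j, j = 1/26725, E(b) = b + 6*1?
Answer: 4222549/642308650 ≈ 0.0065740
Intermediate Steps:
E(b) = 6 + b (E(b) = b + 6 = 6 + b)
j = 1/26725 ≈ 3.7418e-5
K = -4222549/26725 (K = (6 - 164) + 1/26725 = -158 + 1/26725 = -4222549/26725 ≈ -158.00)
K/D = -4222549/26725/(-24034) = -4222549/26725*(-1/24034) = 4222549/642308650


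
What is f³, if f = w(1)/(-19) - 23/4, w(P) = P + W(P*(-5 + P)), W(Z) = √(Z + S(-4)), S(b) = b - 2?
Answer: -85554441/438976 - 583283*I*√10/109744 ≈ -194.9 - 16.807*I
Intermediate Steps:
S(b) = -2 + b
W(Z) = √(-6 + Z) (W(Z) = √(Z + (-2 - 4)) = √(Z - 6) = √(-6 + Z))
w(P) = P + √(-6 + P*(-5 + P))
f = -441/76 - I*√10/19 (f = (1 + √(-6 + 1*(-5 + 1)))/(-19) - 23/4 = (1 + √(-6 + 1*(-4)))*(-1/19) - 23*¼ = (1 + √(-6 - 4))*(-1/19) - 23/4 = (1 + √(-10))*(-1/19) - 23/4 = (1 + I*√10)*(-1/19) - 23/4 = (-1/19 - I*√10/19) - 23/4 = -441/76 - I*√10/19 ≈ -5.8026 - 0.16644*I)
f³ = (-441/76 - I*√10/19)³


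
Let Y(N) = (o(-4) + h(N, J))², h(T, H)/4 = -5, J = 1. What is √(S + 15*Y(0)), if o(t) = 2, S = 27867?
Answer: √32727 ≈ 180.91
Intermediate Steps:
h(T, H) = -20 (h(T, H) = 4*(-5) = -20)
Y(N) = 324 (Y(N) = (2 - 20)² = (-18)² = 324)
√(S + 15*Y(0)) = √(27867 + 15*324) = √(27867 + 4860) = √32727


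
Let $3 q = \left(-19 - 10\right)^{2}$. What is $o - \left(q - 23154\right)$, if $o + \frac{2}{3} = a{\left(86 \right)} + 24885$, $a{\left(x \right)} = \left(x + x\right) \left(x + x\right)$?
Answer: $77342$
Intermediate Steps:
$q = \frac{841}{3}$ ($q = \frac{\left(-19 - 10\right)^{2}}{3} = \frac{\left(-29\right)^{2}}{3} = \frac{1}{3} \cdot 841 = \frac{841}{3} \approx 280.33$)
$a{\left(x \right)} = 4 x^{2}$ ($a{\left(x \right)} = 2 x 2 x = 4 x^{2}$)
$o = \frac{163405}{3}$ ($o = - \frac{2}{3} + \left(4 \cdot 86^{2} + 24885\right) = - \frac{2}{3} + \left(4 \cdot 7396 + 24885\right) = - \frac{2}{3} + \left(29584 + 24885\right) = - \frac{2}{3} + 54469 = \frac{163405}{3} \approx 54468.0$)
$o - \left(q - 23154\right) = \frac{163405}{3} - \left(\frac{841}{3} - 23154\right) = \frac{163405}{3} - - \frac{68621}{3} = \frac{163405}{3} + \frac{68621}{3} = 77342$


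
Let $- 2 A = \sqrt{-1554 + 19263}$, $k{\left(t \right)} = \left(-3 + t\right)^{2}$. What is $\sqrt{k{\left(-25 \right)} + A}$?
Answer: $\frac{\sqrt{3136 - 2 \sqrt{17709}}}{2} \approx 26.785$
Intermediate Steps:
$A = - \frac{\sqrt{17709}}{2}$ ($A = - \frac{\sqrt{-1554 + 19263}}{2} = - \frac{\sqrt{17709}}{2} \approx -66.538$)
$\sqrt{k{\left(-25 \right)} + A} = \sqrt{\left(-3 - 25\right)^{2} - \frac{\sqrt{17709}}{2}} = \sqrt{\left(-28\right)^{2} - \frac{\sqrt{17709}}{2}} = \sqrt{784 - \frac{\sqrt{17709}}{2}}$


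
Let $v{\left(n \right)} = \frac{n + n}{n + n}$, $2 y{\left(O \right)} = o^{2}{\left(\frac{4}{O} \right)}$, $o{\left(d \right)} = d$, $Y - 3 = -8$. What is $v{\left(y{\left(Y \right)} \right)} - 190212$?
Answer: $-190211$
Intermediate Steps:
$Y = -5$ ($Y = 3 - 8 = -5$)
$y{\left(O \right)} = \frac{8}{O^{2}}$ ($y{\left(O \right)} = \frac{\left(\frac{4}{O}\right)^{2}}{2} = \frac{16 \frac{1}{O^{2}}}{2} = \frac{8}{O^{2}}$)
$v{\left(n \right)} = 1$ ($v{\left(n \right)} = \frac{2 n}{2 n} = 2 n \frac{1}{2 n} = 1$)
$v{\left(y{\left(Y \right)} \right)} - 190212 = 1 - 190212 = -190211$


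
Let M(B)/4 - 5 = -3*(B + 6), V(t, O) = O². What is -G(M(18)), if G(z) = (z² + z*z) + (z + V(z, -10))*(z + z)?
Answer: -233696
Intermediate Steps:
M(B) = -52 - 12*B (M(B) = 20 + 4*(-3*(B + 6)) = 20 + 4*(-3*(6 + B)) = 20 + 4*(-18 - 3*B) = 20 + (-72 - 12*B) = -52 - 12*B)
G(z) = 2*z² + 2*z*(100 + z) (G(z) = (z² + z*z) + (z + (-10)²)*(z + z) = (z² + z²) + (z + 100)*(2*z) = 2*z² + (100 + z)*(2*z) = 2*z² + 2*z*(100 + z))
-G(M(18)) = -4*(-52 - 12*18)*(50 + (-52 - 12*18)) = -4*(-52 - 216)*(50 + (-52 - 216)) = -4*(-268)*(50 - 268) = -4*(-268)*(-218) = -1*233696 = -233696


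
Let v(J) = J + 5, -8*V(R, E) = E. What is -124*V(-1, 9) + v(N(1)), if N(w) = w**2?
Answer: 291/2 ≈ 145.50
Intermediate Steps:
V(R, E) = -E/8
v(J) = 5 + J
-124*V(-1, 9) + v(N(1)) = -(-31)*9/2 + (5 + 1**2) = -124*(-9/8) + (5 + 1) = 279/2 + 6 = 291/2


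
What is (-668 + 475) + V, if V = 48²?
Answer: 2111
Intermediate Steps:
V = 2304
(-668 + 475) + V = (-668 + 475) + 2304 = -193 + 2304 = 2111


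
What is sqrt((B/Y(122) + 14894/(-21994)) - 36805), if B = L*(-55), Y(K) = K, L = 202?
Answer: I*sqrt(16603366268478479)/670817 ≈ 192.09*I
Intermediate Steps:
B = -11110 (B = 202*(-55) = -11110)
sqrt((B/Y(122) + 14894/(-21994)) - 36805) = sqrt((-11110/122 + 14894/(-21994)) - 36805) = sqrt((-11110*1/122 + 14894*(-1/21994)) - 36805) = sqrt((-5555/61 - 7447/10997) - 36805) = sqrt(-61542602/670817 - 36805) = sqrt(-24750962287/670817) = I*sqrt(16603366268478479)/670817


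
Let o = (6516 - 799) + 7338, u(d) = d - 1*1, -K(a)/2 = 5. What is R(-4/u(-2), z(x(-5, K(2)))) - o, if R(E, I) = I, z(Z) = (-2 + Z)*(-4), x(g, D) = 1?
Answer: -13051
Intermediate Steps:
K(a) = -10 (K(a) = -2*5 = -10)
u(d) = -1 + d (u(d) = d - 1 = -1 + d)
z(Z) = 8 - 4*Z
o = 13055 (o = 5717 + 7338 = 13055)
R(-4/u(-2), z(x(-5, K(2)))) - o = (8 - 4*1) - 1*13055 = (8 - 4) - 13055 = 4 - 13055 = -13051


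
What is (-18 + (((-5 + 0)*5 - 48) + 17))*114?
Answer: -8436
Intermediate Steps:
(-18 + (((-5 + 0)*5 - 48) + 17))*114 = (-18 + ((-5*5 - 48) + 17))*114 = (-18 + ((-25 - 48) + 17))*114 = (-18 + (-73 + 17))*114 = (-18 - 56)*114 = -74*114 = -8436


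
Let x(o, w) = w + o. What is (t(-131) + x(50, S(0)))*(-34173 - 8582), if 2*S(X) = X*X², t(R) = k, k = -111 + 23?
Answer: 1624690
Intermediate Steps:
k = -88
t(R) = -88
S(X) = X³/2 (S(X) = (X*X²)/2 = X³/2)
x(o, w) = o + w
(t(-131) + x(50, S(0)))*(-34173 - 8582) = (-88 + (50 + (½)*0³))*(-34173 - 8582) = (-88 + (50 + (½)*0))*(-42755) = (-88 + (50 + 0))*(-42755) = (-88 + 50)*(-42755) = -38*(-42755) = 1624690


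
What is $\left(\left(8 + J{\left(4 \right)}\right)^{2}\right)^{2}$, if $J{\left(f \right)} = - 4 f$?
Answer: $4096$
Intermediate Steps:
$\left(\left(8 + J{\left(4 \right)}\right)^{2}\right)^{2} = \left(\left(8 - 16\right)^{2}\right)^{2} = \left(\left(-8\right)^{2}\right)^{2} = 64^{2} = 4096$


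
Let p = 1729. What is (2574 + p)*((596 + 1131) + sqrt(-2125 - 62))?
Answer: 7431281 + 116181*I*sqrt(3) ≈ 7.4313e+6 + 2.0123e+5*I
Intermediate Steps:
(2574 + p)*((596 + 1131) + sqrt(-2125 - 62)) = (2574 + 1729)*((596 + 1131) + sqrt(-2125 - 62)) = 4303*(1727 + sqrt(-2187)) = 4303*(1727 + 27*I*sqrt(3)) = 7431281 + 116181*I*sqrt(3)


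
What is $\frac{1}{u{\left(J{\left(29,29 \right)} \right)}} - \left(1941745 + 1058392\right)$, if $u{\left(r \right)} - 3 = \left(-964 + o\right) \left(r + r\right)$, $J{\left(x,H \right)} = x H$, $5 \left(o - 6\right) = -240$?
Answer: $- \frac{5076498816194}{1692089} \approx -3.0001 \cdot 10^{6}$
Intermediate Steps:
$o = -42$ ($o = 6 + \frac{1}{5} \left(-240\right) = 6 - 48 = -42$)
$J{\left(x,H \right)} = H x$
$u{\left(r \right)} = 3 - 2012 r$ ($u{\left(r \right)} = 3 + \left(-964 - 42\right) \left(r + r\right) = 3 - 1006 \cdot 2 r = 3 - 2012 r$)
$\frac{1}{u{\left(J{\left(29,29 \right)} \right)}} - \left(1941745 + 1058392\right) = \frac{1}{3 - 2012 \cdot 29 \cdot 29} - \left(1941745 + 1058392\right) = \frac{1}{3 - 1692092} - 3000137 = \frac{1}{-1692089} - 3000137 = - \frac{1}{1692089} - 3000137 = - \frac{5076498816194}{1692089}$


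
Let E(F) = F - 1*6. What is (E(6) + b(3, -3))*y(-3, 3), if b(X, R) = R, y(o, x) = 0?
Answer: 0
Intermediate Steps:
E(F) = -6 + F (E(F) = F - 6 = -6 + F)
(E(6) + b(3, -3))*y(-3, 3) = ((-6 + 6) - 3)*0 = (0 - 3)*0 = -3*0 = 0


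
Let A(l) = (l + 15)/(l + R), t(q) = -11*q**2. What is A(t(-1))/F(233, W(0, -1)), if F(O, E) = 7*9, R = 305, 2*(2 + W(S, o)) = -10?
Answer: 2/9261 ≈ 0.00021596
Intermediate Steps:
W(S, o) = -7 (W(S, o) = -2 + (1/2)*(-10) = -2 - 5 = -7)
F(O, E) = 63
A(l) = (15 + l)/(305 + l) (A(l) = (l + 15)/(l + 305) = (15 + l)/(305 + l))
A(t(-1))/F(233, W(0, -1)) = ((15 - 11*(-1)**2)/(305 - 11*(-1)**2))/63 = ((15 - 11*1)/(305 - 11*1))*(1/63) = ((15 - 11)/(305 - 11))*(1/63) = (4/294)*(1/63) = ((1/294)*4)*(1/63) = (2/147)*(1/63) = 2/9261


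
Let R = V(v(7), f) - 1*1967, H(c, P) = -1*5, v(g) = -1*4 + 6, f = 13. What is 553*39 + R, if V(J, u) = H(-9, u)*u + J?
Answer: 19537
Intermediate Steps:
v(g) = 2 (v(g) = -4 + 6 = 2)
H(c, P) = -5
V(J, u) = J - 5*u (V(J, u) = -5*u + J = J - 5*u)
R = -2030 (R = (2 - 5*13) - 1*1967 = (2 - 65) - 1967 = -63 - 1967 = -2030)
553*39 + R = 553*39 - 2030 = 21567 - 2030 = 19537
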